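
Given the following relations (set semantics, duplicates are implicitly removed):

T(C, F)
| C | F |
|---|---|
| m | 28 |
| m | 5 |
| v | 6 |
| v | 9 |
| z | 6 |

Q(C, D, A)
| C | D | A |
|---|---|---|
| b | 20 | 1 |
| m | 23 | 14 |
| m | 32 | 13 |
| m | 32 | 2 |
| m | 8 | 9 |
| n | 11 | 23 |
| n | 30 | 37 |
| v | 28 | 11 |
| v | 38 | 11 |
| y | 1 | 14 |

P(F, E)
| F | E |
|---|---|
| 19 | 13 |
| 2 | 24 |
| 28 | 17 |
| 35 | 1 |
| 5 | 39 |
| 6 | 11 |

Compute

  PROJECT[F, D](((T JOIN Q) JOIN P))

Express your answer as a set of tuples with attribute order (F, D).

Joining T and Q on C yields {(m, 28, 23, 14), (m, 28, 32, 13), (m, 28, 32, 2), (m, 28, 8, 9), (m, 5, 23, 14), (m, 5, 32, 13), (m, 5, 32, 2), (m, 5, 8, 9), (v, 6, 28, 11), (v, 6, 38, 11), (v, 9, 28, 11), (v, 9, 38, 11)}.
Joining (T JOIN Q) and P on F yields {(m, 28, 23, 14, 17), (m, 28, 32, 13, 17), (m, 28, 32, 2, 17), (m, 28, 8, 9, 17), (m, 5, 23, 14, 39), (m, 5, 32, 13, 39), (m, 5, 32, 2, 39), (m, 5, 8, 9, 39), (v, 6, 28, 11, 11), (v, 6, 38, 11, 11)}.
π[F, D]: project onto (F, D) (2 duplicate(s) eliminated) → {(28, 23), (28, 32), (28, 8), (5, 23), (5, 32), (5, 8), (6, 28), (6, 38)}

{(28, 23), (28, 32), (28, 8), (5, 23), (5, 32), (5, 8), (6, 28), (6, 38)}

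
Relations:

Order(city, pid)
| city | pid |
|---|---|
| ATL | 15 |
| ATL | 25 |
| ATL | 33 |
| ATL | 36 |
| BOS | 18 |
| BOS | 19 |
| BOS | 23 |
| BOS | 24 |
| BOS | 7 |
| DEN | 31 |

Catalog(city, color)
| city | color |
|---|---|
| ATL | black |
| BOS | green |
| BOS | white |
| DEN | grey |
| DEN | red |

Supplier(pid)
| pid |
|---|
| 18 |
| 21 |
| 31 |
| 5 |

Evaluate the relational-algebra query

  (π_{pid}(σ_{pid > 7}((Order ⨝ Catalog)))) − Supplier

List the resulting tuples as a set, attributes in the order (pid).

{15, 19, 23, 24, 25, 33, 36}

Joining Order and Catalog on city yields {(ATL, 15, black), (ATL, 25, black), (ATL, 33, black), (ATL, 36, black), (BOS, 18, green), (BOS, 18, white), (BOS, 19, green), (BOS, 19, white), (BOS, 23, green), (BOS, 23, white), (BOS, 24, green), (BOS, 24, white), (BOS, 7, green), (BOS, 7, white), (DEN, 31, grey), (DEN, 31, red)}.
σ[pid > 7]: keep tuples satisfying pid > 7 → {(ATL, 15, black), (ATL, 25, black), (ATL, 33, black), (ATL, 36, black), (BOS, 18, green), (BOS, 18, white), (BOS, 19, green), (BOS, 19, white), (BOS, 23, green), (BOS, 23, white), (BOS, 24, green), (BOS, 24, white), (DEN, 31, grey), (DEN, 31, red)}
Keep only column(s) pid (5 duplicate(s) eliminated): {15, 18, 19, 23, 24, 25, 31, 33, 36}
Taking the difference: {15, 19, 23, 24, 25, 33, 36}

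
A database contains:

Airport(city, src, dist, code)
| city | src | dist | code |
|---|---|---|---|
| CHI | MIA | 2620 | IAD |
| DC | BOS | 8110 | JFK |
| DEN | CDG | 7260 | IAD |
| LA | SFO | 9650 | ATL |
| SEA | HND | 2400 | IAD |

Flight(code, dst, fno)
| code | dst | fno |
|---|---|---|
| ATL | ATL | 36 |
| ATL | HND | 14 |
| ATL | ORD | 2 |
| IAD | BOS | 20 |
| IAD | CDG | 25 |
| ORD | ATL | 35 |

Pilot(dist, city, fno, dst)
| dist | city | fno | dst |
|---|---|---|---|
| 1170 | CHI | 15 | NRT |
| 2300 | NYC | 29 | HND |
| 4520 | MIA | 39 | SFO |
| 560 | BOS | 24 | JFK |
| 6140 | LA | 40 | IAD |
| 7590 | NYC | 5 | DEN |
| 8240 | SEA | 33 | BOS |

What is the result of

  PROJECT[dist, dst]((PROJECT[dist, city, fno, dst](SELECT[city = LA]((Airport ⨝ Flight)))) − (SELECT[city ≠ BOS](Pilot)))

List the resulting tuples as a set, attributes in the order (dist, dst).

{(9650, ATL), (9650, HND), (9650, ORD)}

Airport ⋈ Flight (natural join on code): {(CHI, MIA, 2620, IAD, BOS, 20), (CHI, MIA, 2620, IAD, CDG, 25), (DEN, CDG, 7260, IAD, BOS, 20), (DEN, CDG, 7260, IAD, CDG, 25), (LA, SFO, 9650, ATL, ATL, 36), (LA, SFO, 9650, ATL, HND, 14), (LA, SFO, 9650, ATL, ORD, 2), (SEA, HND, 2400, IAD, BOS, 20), (SEA, HND, 2400, IAD, CDG, 25)}
Filtering on city = LA leaves {(LA, SFO, 9650, ATL, ATL, 36), (LA, SFO, 9650, ATL, HND, 14), (LA, SFO, 9650, ATL, ORD, 2)}.
Keep only column(s) dist, city, fno, dst: {(9650, LA, 14, HND), (9650, LA, 2, ORD), (9650, LA, 36, ATL)}
Filtering on city ≠ BOS leaves {(1170, CHI, 15, NRT), (2300, NYC, 29, HND), (4520, MIA, 39, SFO), (6140, LA, 40, IAD), (7590, NYC, 5, DEN), (8240, SEA, 33, BOS)}.
Difference: {(9650, LA, 14, HND), (9650, LA, 2, ORD), (9650, LA, 36, ATL)} with {(1170, CHI, 15, NRT), (2300, NYC, 29, HND), (4520, MIA, 39, SFO), (6140, LA, 40, IAD), (7590, NYC, 5, DEN), (8240, SEA, 33, BOS)} → {(9650, LA, 14, HND), (9650, LA, 2, ORD), (9650, LA, 36, ATL)}
Keep only column(s) dist, dst: {(9650, ATL), (9650, HND), (9650, ORD)}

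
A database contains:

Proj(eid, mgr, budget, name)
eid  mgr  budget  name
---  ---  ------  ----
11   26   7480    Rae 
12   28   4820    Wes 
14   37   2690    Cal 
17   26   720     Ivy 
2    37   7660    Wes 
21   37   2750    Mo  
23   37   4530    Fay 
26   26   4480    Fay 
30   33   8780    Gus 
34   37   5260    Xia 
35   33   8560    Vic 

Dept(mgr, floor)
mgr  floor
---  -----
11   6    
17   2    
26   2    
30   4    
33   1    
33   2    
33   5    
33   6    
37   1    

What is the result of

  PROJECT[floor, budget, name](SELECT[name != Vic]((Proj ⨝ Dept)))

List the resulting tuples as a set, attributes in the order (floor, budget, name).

{(1, 2690, Cal), (1, 2750, Mo), (1, 4530, Fay), (1, 5260, Xia), (1, 7660, Wes), (1, 8780, Gus), (2, 4480, Fay), (2, 720, Ivy), (2, 7480, Rae), (2, 8780, Gus), (5, 8780, Gus), (6, 8780, Gus)}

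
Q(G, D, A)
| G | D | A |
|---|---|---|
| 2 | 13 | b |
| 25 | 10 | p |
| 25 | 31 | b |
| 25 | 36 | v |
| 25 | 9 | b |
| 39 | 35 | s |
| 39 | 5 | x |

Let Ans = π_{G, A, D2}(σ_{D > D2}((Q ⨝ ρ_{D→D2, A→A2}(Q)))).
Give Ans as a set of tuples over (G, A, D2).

ρ[D→D2, A→A2]: schema becomes (G, D2, A2); tuples unchanged.
Joining Q and ρ_{D→D2, A→A2}(Q) on G yields {(2, 13, b, 13, b), (25, 10, p, 10, p), (25, 10, p, 31, b), (25, 10, p, 36, v), (25, 10, p, 9, b), (25, 31, b, 10, p), (25, 31, b, 31, b), (25, 31, b, 36, v), (25, 31, b, 9, b), (25, 36, v, 10, p), (25, 36, v, 31, b), (25, 36, v, 36, v), (25, 36, v, 9, b), (25, 9, b, 10, p), (25, 9, b, 31, b), (25, 9, b, 36, v), (25, 9, b, 9, b), (39, 35, s, 35, s), (39, 35, s, 5, x), (39, 5, x, 35, s), (39, 5, x, 5, x)}.
Filtering on D > D2 leaves {(25, 10, p, 9, b), (25, 31, b, 10, p), (25, 31, b, 9, b), (25, 36, v, 10, p), (25, 36, v, 31, b), (25, 36, v, 9, b), (39, 35, s, 5, x)}.
π[G, A, D2]: project onto (G, A, D2) → {(25, b, 10), (25, b, 9), (25, p, 9), (25, v, 10), (25, v, 31), (25, v, 9), (39, s, 5)}

{(25, b, 10), (25, b, 9), (25, p, 9), (25, v, 10), (25, v, 31), (25, v, 9), (39, s, 5)}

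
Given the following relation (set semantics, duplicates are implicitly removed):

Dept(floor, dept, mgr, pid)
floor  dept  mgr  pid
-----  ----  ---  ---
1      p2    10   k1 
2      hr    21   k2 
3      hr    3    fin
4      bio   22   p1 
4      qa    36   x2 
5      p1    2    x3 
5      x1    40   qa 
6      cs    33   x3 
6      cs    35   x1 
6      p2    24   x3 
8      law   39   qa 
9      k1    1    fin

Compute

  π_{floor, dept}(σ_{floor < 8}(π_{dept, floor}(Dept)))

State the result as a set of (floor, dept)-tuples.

{(1, p2), (2, hr), (3, hr), (4, bio), (4, qa), (5, p1), (5, x1), (6, cs), (6, p2)}

π[dept, floor]: project onto (dept, floor) (1 duplicate(s) eliminated) → {(bio, 4), (cs, 6), (hr, 2), (hr, 3), (k1, 9), (law, 8), (p1, 5), (p2, 1), (p2, 6), (qa, 4), (x1, 5)}
σ[floor < 8]: keep tuples satisfying floor < 8 → {(bio, 4), (cs, 6), (hr, 2), (hr, 3), (p1, 5), (p2, 1), (p2, 6), (qa, 4), (x1, 5)}
π[floor, dept]: project onto (floor, dept) → {(1, p2), (2, hr), (3, hr), (4, bio), (4, qa), (5, p1), (5, x1), (6, cs), (6, p2)}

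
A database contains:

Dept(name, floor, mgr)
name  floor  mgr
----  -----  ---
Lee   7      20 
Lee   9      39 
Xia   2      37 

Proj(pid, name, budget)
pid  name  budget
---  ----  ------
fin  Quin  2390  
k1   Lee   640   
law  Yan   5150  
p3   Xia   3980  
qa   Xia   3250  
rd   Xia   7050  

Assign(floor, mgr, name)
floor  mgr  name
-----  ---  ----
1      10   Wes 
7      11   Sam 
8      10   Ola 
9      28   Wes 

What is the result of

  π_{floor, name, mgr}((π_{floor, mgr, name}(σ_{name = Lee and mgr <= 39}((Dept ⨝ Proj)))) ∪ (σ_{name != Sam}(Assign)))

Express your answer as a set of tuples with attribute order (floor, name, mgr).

{(1, Wes, 10), (7, Lee, 20), (8, Ola, 10), (9, Lee, 39), (9, Wes, 28)}

Joining Dept and Proj on name yields {(Lee, 7, 20, k1, 640), (Lee, 9, 39, k1, 640), (Xia, 2, 37, p3, 3980), (Xia, 2, 37, qa, 3250), (Xia, 2, 37, rd, 7050)}.
σ[name = Lee and mgr <= 39]: keep tuples satisfying name = Lee and mgr <= 39 → {(Lee, 7, 20, k1, 640), (Lee, 9, 39, k1, 640)}
Keep only column(s) floor, mgr, name: {(7, 20, Lee), (9, 39, Lee)}
σ[name != Sam]: keep tuples satisfying name != Sam → {(1, 10, Wes), (8, 10, Ola), (9, 28, Wes)}
Taking the union: {(1, 10, Wes), (7, 20, Lee), (8, 10, Ola), (9, 28, Wes), (9, 39, Lee)}
Keep only column(s) floor, name, mgr: {(1, Wes, 10), (7, Lee, 20), (8, Ola, 10), (9, Lee, 39), (9, Wes, 28)}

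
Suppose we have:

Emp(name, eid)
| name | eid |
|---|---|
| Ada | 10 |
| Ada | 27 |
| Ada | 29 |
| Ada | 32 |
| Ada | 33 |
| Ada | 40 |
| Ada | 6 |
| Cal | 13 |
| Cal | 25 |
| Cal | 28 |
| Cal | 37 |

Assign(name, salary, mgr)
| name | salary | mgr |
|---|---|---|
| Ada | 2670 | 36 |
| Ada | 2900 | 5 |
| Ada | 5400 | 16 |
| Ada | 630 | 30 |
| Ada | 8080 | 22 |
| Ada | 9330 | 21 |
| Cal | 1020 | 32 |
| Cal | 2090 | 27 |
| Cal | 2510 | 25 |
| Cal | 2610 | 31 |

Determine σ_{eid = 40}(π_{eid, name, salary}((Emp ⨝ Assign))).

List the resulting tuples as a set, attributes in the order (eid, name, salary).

{(40, Ada, 2670), (40, Ada, 2900), (40, Ada, 5400), (40, Ada, 630), (40, Ada, 8080), (40, Ada, 9330)}

Natural join on name: {(Ada, 10, 2670, 36), (Ada, 10, 2900, 5), (Ada, 10, 5400, 16), (Ada, 10, 630, 30), (Ada, 10, 8080, 22), (Ada, 10, 9330, 21), (Ada, 27, 2670, 36), (Ada, 27, 2900, 5), (Ada, 27, 5400, 16), (Ada, 27, 630, 30), (Ada, 27, 8080, 22), (Ada, 27, 9330, 21), (Ada, 29, 2670, 36), (Ada, 29, 2900, 5), (Ada, 29, 5400, 16), (Ada, 29, 630, 30), (Ada, 29, 8080, 22), (Ada, 29, 9330, 21), (Ada, 32, 2670, 36), (Ada, 32, 2900, 5), (Ada, 32, 5400, 16), (Ada, 32, 630, 30), (Ada, 32, 8080, 22), (Ada, 32, 9330, 21), (Ada, 33, 2670, 36), (Ada, 33, 2900, 5), (Ada, 33, 5400, 16), (Ada, 33, 630, 30), (Ada, 33, 8080, 22), (Ada, 33, 9330, 21), (Ada, 40, 2670, 36), (Ada, 40, 2900, 5), (Ada, 40, 5400, 16), (Ada, 40, 630, 30), (Ada, 40, 8080, 22), (Ada, 40, 9330, 21), (Ada, 6, 2670, 36), (Ada, 6, 2900, 5), (Ada, 6, 5400, 16), (Ada, 6, 630, 30), (Ada, 6, 8080, 22), (Ada, 6, 9330, 21), (Cal, 13, 1020, 32), (Cal, 13, 2090, 27), (Cal, 13, 2510, 25), (Cal, 13, 2610, 31), (Cal, 25, 1020, 32), (Cal, 25, 2090, 27), (Cal, 25, 2510, 25), (Cal, 25, 2610, 31), (Cal, 28, 1020, 32), (Cal, 28, 2090, 27), (Cal, 28, 2510, 25), (Cal, 28, 2610, 31), (Cal, 37, 1020, 32), (Cal, 37, 2090, 27), (Cal, 37, 2510, 25), (Cal, 37, 2610, 31)}
π[eid, name, salary]: project onto (eid, name, salary) → {(10, Ada, 2670), (10, Ada, 2900), (10, Ada, 5400), (10, Ada, 630), (10, Ada, 8080), (10, Ada, 9330), (13, Cal, 1020), (13, Cal, 2090), (13, Cal, 2510), (13, Cal, 2610), (25, Cal, 1020), (25, Cal, 2090), (25, Cal, 2510), (25, Cal, 2610), (27, Ada, 2670), (27, Ada, 2900), (27, Ada, 5400), (27, Ada, 630), (27, Ada, 8080), (27, Ada, 9330), (28, Cal, 1020), (28, Cal, 2090), (28, Cal, 2510), (28, Cal, 2610), (29, Ada, 2670), (29, Ada, 2900), (29, Ada, 5400), (29, Ada, 630), (29, Ada, 8080), (29, Ada, 9330), (32, Ada, 2670), (32, Ada, 2900), (32, Ada, 5400), (32, Ada, 630), (32, Ada, 8080), (32, Ada, 9330), (33, Ada, 2670), (33, Ada, 2900), (33, Ada, 5400), (33, Ada, 630), (33, Ada, 8080), (33, Ada, 9330), (37, Cal, 1020), (37, Cal, 2090), (37, Cal, 2510), (37, Cal, 2610), (40, Ada, 2670), (40, Ada, 2900), (40, Ada, 5400), (40, Ada, 630), (40, Ada, 8080), (40, Ada, 9330), (6, Ada, 2670), (6, Ada, 2900), (6, Ada, 5400), (6, Ada, 630), (6, Ada, 8080), (6, Ada, 9330)}
Apply σ_{eid = 40}; surviving tuples: {(40, Ada, 2670), (40, Ada, 2900), (40, Ada, 5400), (40, Ada, 630), (40, Ada, 8080), (40, Ada, 9330)}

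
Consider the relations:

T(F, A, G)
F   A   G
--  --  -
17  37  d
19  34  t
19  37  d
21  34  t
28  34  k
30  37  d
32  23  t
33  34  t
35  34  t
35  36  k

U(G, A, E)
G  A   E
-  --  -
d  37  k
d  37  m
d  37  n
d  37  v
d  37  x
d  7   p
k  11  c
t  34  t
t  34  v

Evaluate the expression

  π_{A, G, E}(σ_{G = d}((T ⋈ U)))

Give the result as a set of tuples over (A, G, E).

{(37, d, k), (37, d, m), (37, d, n), (37, d, v), (37, d, x)}

T ⋈ U (natural join on A, G): {(17, 37, d, k), (17, 37, d, m), (17, 37, d, n), (17, 37, d, v), (17, 37, d, x), (19, 34, t, t), (19, 34, t, v), (19, 37, d, k), (19, 37, d, m), (19, 37, d, n), (19, 37, d, v), (19, 37, d, x), (21, 34, t, t), (21, 34, t, v), (30, 37, d, k), (30, 37, d, m), (30, 37, d, n), (30, 37, d, v), (30, 37, d, x), (33, 34, t, t), (33, 34, t, v), (35, 34, t, t), (35, 34, t, v)}
Selection G = d: {(17, 37, d, k), (17, 37, d, m), (17, 37, d, n), (17, 37, d, v), (17, 37, d, x), (19, 37, d, k), (19, 37, d, m), (19, 37, d, n), (19, 37, d, v), (19, 37, d, x), (30, 37, d, k), (30, 37, d, m), (30, 37, d, n), (30, 37, d, v), (30, 37, d, x)}
π[A, G, E]: project onto (A, G, E) (10 duplicate(s) eliminated) → {(37, d, k), (37, d, m), (37, d, n), (37, d, v), (37, d, x)}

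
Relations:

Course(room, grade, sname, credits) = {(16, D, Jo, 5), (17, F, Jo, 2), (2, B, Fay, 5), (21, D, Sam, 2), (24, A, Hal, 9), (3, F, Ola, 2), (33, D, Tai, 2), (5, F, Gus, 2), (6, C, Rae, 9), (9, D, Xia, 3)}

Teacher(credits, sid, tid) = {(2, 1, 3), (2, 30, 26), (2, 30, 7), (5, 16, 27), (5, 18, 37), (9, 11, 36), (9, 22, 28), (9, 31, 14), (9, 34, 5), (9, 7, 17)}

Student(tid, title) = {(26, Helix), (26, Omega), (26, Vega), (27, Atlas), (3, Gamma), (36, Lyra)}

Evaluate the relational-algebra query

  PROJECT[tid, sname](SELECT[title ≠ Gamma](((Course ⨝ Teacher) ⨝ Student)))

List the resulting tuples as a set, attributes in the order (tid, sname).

{(26, Gus), (26, Jo), (26, Ola), (26, Sam), (26, Tai), (27, Fay), (27, Jo), (36, Hal), (36, Rae)}

Natural join on credits: {(16, D, Jo, 5, 16, 27), (16, D, Jo, 5, 18, 37), (17, F, Jo, 2, 1, 3), (17, F, Jo, 2, 30, 26), (17, F, Jo, 2, 30, 7), (2, B, Fay, 5, 16, 27), (2, B, Fay, 5, 18, 37), (21, D, Sam, 2, 1, 3), (21, D, Sam, 2, 30, 26), (21, D, Sam, 2, 30, 7), (24, A, Hal, 9, 11, 36), (24, A, Hal, 9, 22, 28), (24, A, Hal, 9, 31, 14), (24, A, Hal, 9, 34, 5), (24, A, Hal, 9, 7, 17), (3, F, Ola, 2, 1, 3), (3, F, Ola, 2, 30, 26), (3, F, Ola, 2, 30, 7), (33, D, Tai, 2, 1, 3), (33, D, Tai, 2, 30, 26), (33, D, Tai, 2, 30, 7), (5, F, Gus, 2, 1, 3), (5, F, Gus, 2, 30, 26), (5, F, Gus, 2, 30, 7), (6, C, Rae, 9, 11, 36), (6, C, Rae, 9, 22, 28), (6, C, Rae, 9, 31, 14), (6, C, Rae, 9, 34, 5), (6, C, Rae, 9, 7, 17)}
Natural join on tid: {(16, D, Jo, 5, 16, 27, Atlas), (17, F, Jo, 2, 1, 3, Gamma), (17, F, Jo, 2, 30, 26, Helix), (17, F, Jo, 2, 30, 26, Omega), (17, F, Jo, 2, 30, 26, Vega), (2, B, Fay, 5, 16, 27, Atlas), (21, D, Sam, 2, 1, 3, Gamma), (21, D, Sam, 2, 30, 26, Helix), (21, D, Sam, 2, 30, 26, Omega), (21, D, Sam, 2, 30, 26, Vega), (24, A, Hal, 9, 11, 36, Lyra), (3, F, Ola, 2, 1, 3, Gamma), (3, F, Ola, 2, 30, 26, Helix), (3, F, Ola, 2, 30, 26, Omega), (3, F, Ola, 2, 30, 26, Vega), (33, D, Tai, 2, 1, 3, Gamma), (33, D, Tai, 2, 30, 26, Helix), (33, D, Tai, 2, 30, 26, Omega), (33, D, Tai, 2, 30, 26, Vega), (5, F, Gus, 2, 1, 3, Gamma), (5, F, Gus, 2, 30, 26, Helix), (5, F, Gus, 2, 30, 26, Omega), (5, F, Gus, 2, 30, 26, Vega), (6, C, Rae, 9, 11, 36, Lyra)}
Selection title ≠ Gamma: {(16, D, Jo, 5, 16, 27, Atlas), (17, F, Jo, 2, 30, 26, Helix), (17, F, Jo, 2, 30, 26, Omega), (17, F, Jo, 2, 30, 26, Vega), (2, B, Fay, 5, 16, 27, Atlas), (21, D, Sam, 2, 30, 26, Helix), (21, D, Sam, 2, 30, 26, Omega), (21, D, Sam, 2, 30, 26, Vega), (24, A, Hal, 9, 11, 36, Lyra), (3, F, Ola, 2, 30, 26, Helix), (3, F, Ola, 2, 30, 26, Omega), (3, F, Ola, 2, 30, 26, Vega), (33, D, Tai, 2, 30, 26, Helix), (33, D, Tai, 2, 30, 26, Omega), (33, D, Tai, 2, 30, 26, Vega), (5, F, Gus, 2, 30, 26, Helix), (5, F, Gus, 2, 30, 26, Omega), (5, F, Gus, 2, 30, 26, Vega), (6, C, Rae, 9, 11, 36, Lyra)}
Projecting to tid, sname (10 duplicate(s) eliminated): {(26, Gus), (26, Jo), (26, Ola), (26, Sam), (26, Tai), (27, Fay), (27, Jo), (36, Hal), (36, Rae)}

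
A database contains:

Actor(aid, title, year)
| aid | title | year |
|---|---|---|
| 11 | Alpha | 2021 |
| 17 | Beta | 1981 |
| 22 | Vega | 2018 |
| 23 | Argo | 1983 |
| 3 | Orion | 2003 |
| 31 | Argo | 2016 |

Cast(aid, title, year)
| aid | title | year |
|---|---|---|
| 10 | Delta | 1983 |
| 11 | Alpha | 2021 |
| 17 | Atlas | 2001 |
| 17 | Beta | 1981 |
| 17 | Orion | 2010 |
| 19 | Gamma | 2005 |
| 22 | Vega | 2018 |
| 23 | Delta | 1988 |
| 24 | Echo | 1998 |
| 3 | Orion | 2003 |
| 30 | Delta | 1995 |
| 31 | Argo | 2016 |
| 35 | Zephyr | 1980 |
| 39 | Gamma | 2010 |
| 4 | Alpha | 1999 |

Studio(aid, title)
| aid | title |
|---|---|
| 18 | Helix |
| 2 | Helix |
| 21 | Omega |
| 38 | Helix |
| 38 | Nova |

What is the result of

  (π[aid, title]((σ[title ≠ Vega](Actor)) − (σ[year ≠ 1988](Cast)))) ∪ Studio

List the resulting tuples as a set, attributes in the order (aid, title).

σ[title ≠ Vega]: keep tuples satisfying title ≠ Vega → {(11, Alpha, 2021), (17, Beta, 1981), (23, Argo, 1983), (3, Orion, 2003), (31, Argo, 2016)}
σ[year ≠ 1988]: keep tuples satisfying year ≠ 1988 → {(10, Delta, 1983), (11, Alpha, 2021), (17, Atlas, 2001), (17, Beta, 1981), (17, Orion, 2010), (19, Gamma, 2005), (22, Vega, 2018), (24, Echo, 1998), (3, Orion, 2003), (30, Delta, 1995), (31, Argo, 2016), (35, Zephyr, 1980), (39, Gamma, 2010), (4, Alpha, 1999)}
Difference: {(11, Alpha, 2021), (17, Beta, 1981), (23, Argo, 1983), (3, Orion, 2003), (31, Argo, 2016)} with {(10, Delta, 1983), (11, Alpha, 2021), (17, Atlas, 2001), (17, Beta, 1981), (17, Orion, 2010), (19, Gamma, 2005), (22, Vega, 2018), (24, Echo, 1998), (3, Orion, 2003), (30, Delta, 1995), (31, Argo, 2016), (35, Zephyr, 1980), (39, Gamma, 2010), (4, Alpha, 1999)} → {(23, Argo, 1983)}
π[aid, title]: project onto (aid, title) → {(23, Argo)}
Union: {(23, Argo)} with {(18, Helix), (2, Helix), (21, Omega), (38, Helix), (38, Nova)} → {(18, Helix), (2, Helix), (21, Omega), (23, Argo), (38, Helix), (38, Nova)}

{(18, Helix), (2, Helix), (21, Omega), (23, Argo), (38, Helix), (38, Nova)}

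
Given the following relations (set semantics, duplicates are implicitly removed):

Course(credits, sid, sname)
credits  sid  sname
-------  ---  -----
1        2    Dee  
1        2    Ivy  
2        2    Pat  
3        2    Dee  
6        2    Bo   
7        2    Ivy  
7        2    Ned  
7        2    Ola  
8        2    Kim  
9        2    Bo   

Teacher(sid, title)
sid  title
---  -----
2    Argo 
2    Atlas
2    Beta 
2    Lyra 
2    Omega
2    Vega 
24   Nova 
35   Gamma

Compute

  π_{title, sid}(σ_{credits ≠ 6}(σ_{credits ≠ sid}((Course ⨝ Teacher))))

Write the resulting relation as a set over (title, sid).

Joining Course and Teacher on sid yields {(1, 2, Dee, Argo), (1, 2, Dee, Atlas), (1, 2, Dee, Beta), (1, 2, Dee, Lyra), (1, 2, Dee, Omega), (1, 2, Dee, Vega), (1, 2, Ivy, Argo), (1, 2, Ivy, Atlas), (1, 2, Ivy, Beta), (1, 2, Ivy, Lyra), (1, 2, Ivy, Omega), (1, 2, Ivy, Vega), (2, 2, Pat, Argo), (2, 2, Pat, Atlas), (2, 2, Pat, Beta), (2, 2, Pat, Lyra), (2, 2, Pat, Omega), (2, 2, Pat, Vega), (3, 2, Dee, Argo), (3, 2, Dee, Atlas), (3, 2, Dee, Beta), (3, 2, Dee, Lyra), (3, 2, Dee, Omega), (3, 2, Dee, Vega), (6, 2, Bo, Argo), (6, 2, Bo, Atlas), (6, 2, Bo, Beta), (6, 2, Bo, Lyra), (6, 2, Bo, Omega), (6, 2, Bo, Vega), (7, 2, Ivy, Argo), (7, 2, Ivy, Atlas), (7, 2, Ivy, Beta), (7, 2, Ivy, Lyra), (7, 2, Ivy, Omega), (7, 2, Ivy, Vega), (7, 2, Ned, Argo), (7, 2, Ned, Atlas), (7, 2, Ned, Beta), (7, 2, Ned, Lyra), (7, 2, Ned, Omega), (7, 2, Ned, Vega), (7, 2, Ola, Argo), (7, 2, Ola, Atlas), (7, 2, Ola, Beta), (7, 2, Ola, Lyra), (7, 2, Ola, Omega), (7, 2, Ola, Vega), (8, 2, Kim, Argo), (8, 2, Kim, Atlas), (8, 2, Kim, Beta), (8, 2, Kim, Lyra), (8, 2, Kim, Omega), (8, 2, Kim, Vega), (9, 2, Bo, Argo), (9, 2, Bo, Atlas), (9, 2, Bo, Beta), (9, 2, Bo, Lyra), (9, 2, Bo, Omega), (9, 2, Bo, Vega)}.
Selection credits ≠ sid: {(1, 2, Dee, Argo), (1, 2, Dee, Atlas), (1, 2, Dee, Beta), (1, 2, Dee, Lyra), (1, 2, Dee, Omega), (1, 2, Dee, Vega), (1, 2, Ivy, Argo), (1, 2, Ivy, Atlas), (1, 2, Ivy, Beta), (1, 2, Ivy, Lyra), (1, 2, Ivy, Omega), (1, 2, Ivy, Vega), (3, 2, Dee, Argo), (3, 2, Dee, Atlas), (3, 2, Dee, Beta), (3, 2, Dee, Lyra), (3, 2, Dee, Omega), (3, 2, Dee, Vega), (6, 2, Bo, Argo), (6, 2, Bo, Atlas), (6, 2, Bo, Beta), (6, 2, Bo, Lyra), (6, 2, Bo, Omega), (6, 2, Bo, Vega), (7, 2, Ivy, Argo), (7, 2, Ivy, Atlas), (7, 2, Ivy, Beta), (7, 2, Ivy, Lyra), (7, 2, Ivy, Omega), (7, 2, Ivy, Vega), (7, 2, Ned, Argo), (7, 2, Ned, Atlas), (7, 2, Ned, Beta), (7, 2, Ned, Lyra), (7, 2, Ned, Omega), (7, 2, Ned, Vega), (7, 2, Ola, Argo), (7, 2, Ola, Atlas), (7, 2, Ola, Beta), (7, 2, Ola, Lyra), (7, 2, Ola, Omega), (7, 2, Ola, Vega), (8, 2, Kim, Argo), (8, 2, Kim, Atlas), (8, 2, Kim, Beta), (8, 2, Kim, Lyra), (8, 2, Kim, Omega), (8, 2, Kim, Vega), (9, 2, Bo, Argo), (9, 2, Bo, Atlas), (9, 2, Bo, Beta), (9, 2, Bo, Lyra), (9, 2, Bo, Omega), (9, 2, Bo, Vega)}
Selection credits ≠ 6: {(1, 2, Dee, Argo), (1, 2, Dee, Atlas), (1, 2, Dee, Beta), (1, 2, Dee, Lyra), (1, 2, Dee, Omega), (1, 2, Dee, Vega), (1, 2, Ivy, Argo), (1, 2, Ivy, Atlas), (1, 2, Ivy, Beta), (1, 2, Ivy, Lyra), (1, 2, Ivy, Omega), (1, 2, Ivy, Vega), (3, 2, Dee, Argo), (3, 2, Dee, Atlas), (3, 2, Dee, Beta), (3, 2, Dee, Lyra), (3, 2, Dee, Omega), (3, 2, Dee, Vega), (7, 2, Ivy, Argo), (7, 2, Ivy, Atlas), (7, 2, Ivy, Beta), (7, 2, Ivy, Lyra), (7, 2, Ivy, Omega), (7, 2, Ivy, Vega), (7, 2, Ned, Argo), (7, 2, Ned, Atlas), (7, 2, Ned, Beta), (7, 2, Ned, Lyra), (7, 2, Ned, Omega), (7, 2, Ned, Vega), (7, 2, Ola, Argo), (7, 2, Ola, Atlas), (7, 2, Ola, Beta), (7, 2, Ola, Lyra), (7, 2, Ola, Omega), (7, 2, Ola, Vega), (8, 2, Kim, Argo), (8, 2, Kim, Atlas), (8, 2, Kim, Beta), (8, 2, Kim, Lyra), (8, 2, Kim, Omega), (8, 2, Kim, Vega), (9, 2, Bo, Argo), (9, 2, Bo, Atlas), (9, 2, Bo, Beta), (9, 2, Bo, Lyra), (9, 2, Bo, Omega), (9, 2, Bo, Vega)}
Keep only column(s) title, sid (42 duplicate(s) eliminated): {(Argo, 2), (Atlas, 2), (Beta, 2), (Lyra, 2), (Omega, 2), (Vega, 2)}

{(Argo, 2), (Atlas, 2), (Beta, 2), (Lyra, 2), (Omega, 2), (Vega, 2)}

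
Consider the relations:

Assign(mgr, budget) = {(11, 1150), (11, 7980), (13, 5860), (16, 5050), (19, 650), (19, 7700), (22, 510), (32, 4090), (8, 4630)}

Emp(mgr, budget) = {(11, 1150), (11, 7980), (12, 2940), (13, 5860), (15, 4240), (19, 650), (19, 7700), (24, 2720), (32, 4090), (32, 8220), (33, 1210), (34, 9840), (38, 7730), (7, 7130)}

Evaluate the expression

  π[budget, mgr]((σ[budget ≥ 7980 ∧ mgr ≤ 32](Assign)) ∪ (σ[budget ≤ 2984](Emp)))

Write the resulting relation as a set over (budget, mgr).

Filtering on budget ≥ 7980 ∧ mgr ≤ 32 leaves {(11, 7980)}.
Filtering on budget ≤ 2984 leaves {(11, 1150), (12, 2940), (19, 650), (24, 2720), (33, 1210)}.
Taking the union: {(11, 1150), (11, 7980), (12, 2940), (19, 650), (24, 2720), (33, 1210)}
Keep only column(s) budget, mgr: {(1150, 11), (1210, 33), (2720, 24), (2940, 12), (650, 19), (7980, 11)}

{(1150, 11), (1210, 33), (2720, 24), (2940, 12), (650, 19), (7980, 11)}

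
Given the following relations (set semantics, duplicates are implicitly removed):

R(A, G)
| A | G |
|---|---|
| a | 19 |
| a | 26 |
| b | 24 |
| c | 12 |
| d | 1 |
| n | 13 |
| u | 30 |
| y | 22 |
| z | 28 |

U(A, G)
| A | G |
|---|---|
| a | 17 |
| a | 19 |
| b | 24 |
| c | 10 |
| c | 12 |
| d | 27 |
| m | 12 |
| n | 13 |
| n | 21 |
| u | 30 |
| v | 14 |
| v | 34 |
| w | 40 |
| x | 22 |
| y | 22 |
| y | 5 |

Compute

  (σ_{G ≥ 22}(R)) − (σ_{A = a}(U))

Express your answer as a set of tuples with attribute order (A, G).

{(a, 26), (b, 24), (u, 30), (y, 22), (z, 28)}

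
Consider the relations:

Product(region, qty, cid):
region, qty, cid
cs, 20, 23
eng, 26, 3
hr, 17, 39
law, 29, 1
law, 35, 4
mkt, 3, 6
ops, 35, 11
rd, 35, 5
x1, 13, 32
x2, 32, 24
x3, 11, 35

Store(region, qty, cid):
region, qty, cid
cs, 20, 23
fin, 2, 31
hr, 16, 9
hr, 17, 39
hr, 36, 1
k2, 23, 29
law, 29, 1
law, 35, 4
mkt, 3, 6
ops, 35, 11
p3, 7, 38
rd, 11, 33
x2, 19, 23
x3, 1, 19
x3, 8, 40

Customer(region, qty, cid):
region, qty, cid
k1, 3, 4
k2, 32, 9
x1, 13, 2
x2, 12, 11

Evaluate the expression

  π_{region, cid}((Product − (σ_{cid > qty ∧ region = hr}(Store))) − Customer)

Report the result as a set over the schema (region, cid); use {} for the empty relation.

{(cs, 23), (eng, 3), (law, 1), (law, 4), (mkt, 6), (ops, 11), (rd, 5), (x1, 32), (x2, 24), (x3, 35)}

σ[cid > qty ∧ region = hr]: keep tuples satisfying cid > qty ∧ region = hr → {(hr, 17, 39)}
Taking the difference: {(cs, 20, 23), (eng, 26, 3), (law, 29, 1), (law, 35, 4), (mkt, 3, 6), (ops, 35, 11), (rd, 35, 5), (x1, 13, 32), (x2, 32, 24), (x3, 11, 35)}
Taking the difference: {(cs, 20, 23), (eng, 26, 3), (law, 29, 1), (law, 35, 4), (mkt, 3, 6), (ops, 35, 11), (rd, 35, 5), (x1, 13, 32), (x2, 32, 24), (x3, 11, 35)}
Keep only column(s) region, cid: {(cs, 23), (eng, 3), (law, 1), (law, 4), (mkt, 6), (ops, 11), (rd, 5), (x1, 32), (x2, 24), (x3, 35)}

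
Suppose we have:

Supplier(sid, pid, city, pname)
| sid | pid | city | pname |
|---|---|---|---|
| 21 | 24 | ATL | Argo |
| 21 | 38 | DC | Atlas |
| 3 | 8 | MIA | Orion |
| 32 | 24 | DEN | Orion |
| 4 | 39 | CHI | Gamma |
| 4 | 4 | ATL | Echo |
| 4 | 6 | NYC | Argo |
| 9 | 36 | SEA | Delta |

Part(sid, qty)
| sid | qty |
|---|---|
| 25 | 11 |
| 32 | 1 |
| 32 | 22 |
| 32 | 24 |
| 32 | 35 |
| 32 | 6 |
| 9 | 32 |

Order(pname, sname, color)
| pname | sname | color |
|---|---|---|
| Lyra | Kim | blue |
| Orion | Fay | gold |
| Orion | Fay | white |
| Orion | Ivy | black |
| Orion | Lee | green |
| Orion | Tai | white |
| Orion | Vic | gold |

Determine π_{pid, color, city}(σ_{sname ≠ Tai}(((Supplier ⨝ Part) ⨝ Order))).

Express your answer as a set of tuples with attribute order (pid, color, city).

{(24, black, DEN), (24, gold, DEN), (24, green, DEN), (24, white, DEN)}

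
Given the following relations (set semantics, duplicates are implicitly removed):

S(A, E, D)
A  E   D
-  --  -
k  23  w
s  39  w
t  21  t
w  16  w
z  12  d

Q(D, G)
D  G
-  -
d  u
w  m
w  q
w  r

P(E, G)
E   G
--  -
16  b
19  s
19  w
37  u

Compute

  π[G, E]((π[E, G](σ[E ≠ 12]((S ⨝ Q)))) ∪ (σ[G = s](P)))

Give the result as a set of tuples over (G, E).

{(m, 16), (m, 23), (m, 39), (q, 16), (q, 23), (q, 39), (r, 16), (r, 23), (r, 39), (s, 19)}

Natural join on D: {(k, 23, w, m), (k, 23, w, q), (k, 23, w, r), (s, 39, w, m), (s, 39, w, q), (s, 39, w, r), (w, 16, w, m), (w, 16, w, q), (w, 16, w, r), (z, 12, d, u)}
Selection E ≠ 12: {(k, 23, w, m), (k, 23, w, q), (k, 23, w, r), (s, 39, w, m), (s, 39, w, q), (s, 39, w, r), (w, 16, w, m), (w, 16, w, q), (w, 16, w, r)}
π[E, G]: project onto (E, G) → {(16, m), (16, q), (16, r), (23, m), (23, q), (23, r), (39, m), (39, q), (39, r)}
Selection G = s: {(19, s)}
Taking the union: {(16, m), (16, q), (16, r), (19, s), (23, m), (23, q), (23, r), (39, m), (39, q), (39, r)}
π[G, E]: project onto (G, E) → {(m, 16), (m, 23), (m, 39), (q, 16), (q, 23), (q, 39), (r, 16), (r, 23), (r, 39), (s, 19)}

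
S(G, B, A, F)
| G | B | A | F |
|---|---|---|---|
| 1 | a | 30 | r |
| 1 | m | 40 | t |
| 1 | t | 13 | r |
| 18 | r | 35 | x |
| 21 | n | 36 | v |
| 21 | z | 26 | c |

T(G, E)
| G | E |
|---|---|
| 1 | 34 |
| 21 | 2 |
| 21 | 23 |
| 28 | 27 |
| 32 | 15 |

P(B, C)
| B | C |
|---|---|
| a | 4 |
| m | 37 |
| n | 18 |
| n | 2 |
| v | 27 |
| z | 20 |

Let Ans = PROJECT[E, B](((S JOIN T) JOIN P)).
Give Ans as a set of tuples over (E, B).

S ⋈ T (natural join on G): {(1, a, 30, r, 34), (1, m, 40, t, 34), (1, t, 13, r, 34), (21, n, 36, v, 2), (21, n, 36, v, 23), (21, z, 26, c, 2), (21, z, 26, c, 23)}
(S JOIN T) ⋈ P (natural join on B): {(1, a, 30, r, 34, 4), (1, m, 40, t, 34, 37), (21, n, 36, v, 2, 18), (21, n, 36, v, 2, 2), (21, n, 36, v, 23, 18), (21, n, 36, v, 23, 2), (21, z, 26, c, 2, 20), (21, z, 26, c, 23, 20)}
Keep only column(s) E, B (2 duplicate(s) eliminated): {(2, n), (2, z), (23, n), (23, z), (34, a), (34, m)}

{(2, n), (2, z), (23, n), (23, z), (34, a), (34, m)}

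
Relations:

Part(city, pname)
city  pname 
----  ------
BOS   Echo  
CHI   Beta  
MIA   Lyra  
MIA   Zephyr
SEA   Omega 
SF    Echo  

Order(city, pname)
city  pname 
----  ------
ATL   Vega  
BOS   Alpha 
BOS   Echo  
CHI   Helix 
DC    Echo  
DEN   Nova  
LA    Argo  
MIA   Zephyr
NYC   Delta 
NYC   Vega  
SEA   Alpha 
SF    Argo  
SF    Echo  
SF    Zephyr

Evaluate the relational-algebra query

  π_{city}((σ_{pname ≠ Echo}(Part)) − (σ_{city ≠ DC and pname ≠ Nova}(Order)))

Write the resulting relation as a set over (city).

Selection pname ≠ Echo: {(CHI, Beta), (MIA, Lyra), (MIA, Zephyr), (SEA, Omega)}
Selection city ≠ DC and pname ≠ Nova: {(ATL, Vega), (BOS, Alpha), (BOS, Echo), (CHI, Helix), (LA, Argo), (MIA, Zephyr), (NYC, Delta), (NYC, Vega), (SEA, Alpha), (SF, Argo), (SF, Echo), (SF, Zephyr)}
Set difference of the two operands is {(CHI, Beta), (MIA, Lyra), (SEA, Omega)}.
π_{city} gives {CHI, MIA, SEA}.

{CHI, MIA, SEA}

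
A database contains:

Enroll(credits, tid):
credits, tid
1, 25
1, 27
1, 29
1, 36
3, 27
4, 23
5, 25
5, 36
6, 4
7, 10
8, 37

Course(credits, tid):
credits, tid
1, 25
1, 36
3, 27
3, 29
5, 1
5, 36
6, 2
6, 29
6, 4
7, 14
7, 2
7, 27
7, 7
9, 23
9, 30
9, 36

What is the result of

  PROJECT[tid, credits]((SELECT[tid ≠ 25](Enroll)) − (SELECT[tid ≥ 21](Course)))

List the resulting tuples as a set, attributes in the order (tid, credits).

{(10, 7), (23, 4), (27, 1), (29, 1), (37, 8), (4, 6)}

Selection tid ≠ 25: {(1, 27), (1, 29), (1, 36), (3, 27), (4, 23), (5, 36), (6, 4), (7, 10), (8, 37)}
Selection tid ≥ 21: {(1, 25), (1, 36), (3, 27), (3, 29), (5, 36), (6, 29), (7, 27), (9, 23), (9, 30), (9, 36)}
Difference: {(1, 27), (1, 29), (1, 36), (3, 27), (4, 23), (5, 36), (6, 4), (7, 10), (8, 37)} with {(1, 25), (1, 36), (3, 27), (3, 29), (5, 36), (6, 29), (7, 27), (9, 23), (9, 30), (9, 36)} → {(1, 27), (1, 29), (4, 23), (6, 4), (7, 10), (8, 37)}
π[tid, credits]: project onto (tid, credits) → {(10, 7), (23, 4), (27, 1), (29, 1), (37, 8), (4, 6)}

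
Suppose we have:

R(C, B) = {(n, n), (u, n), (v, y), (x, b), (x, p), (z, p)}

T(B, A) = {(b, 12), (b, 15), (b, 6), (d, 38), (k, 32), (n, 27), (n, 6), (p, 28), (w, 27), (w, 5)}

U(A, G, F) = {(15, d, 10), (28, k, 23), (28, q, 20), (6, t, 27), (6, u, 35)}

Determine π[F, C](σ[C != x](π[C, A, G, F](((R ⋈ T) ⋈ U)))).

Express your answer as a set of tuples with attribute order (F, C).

Joining R and T on B yields {(n, n, 27), (n, n, 6), (u, n, 27), (u, n, 6), (x, b, 12), (x, b, 15), (x, b, 6), (x, p, 28), (z, p, 28)}.
Joining (R ⋈ T) and U on A yields {(n, n, 6, t, 27), (n, n, 6, u, 35), (u, n, 6, t, 27), (u, n, 6, u, 35), (x, b, 15, d, 10), (x, b, 6, t, 27), (x, b, 6, u, 35), (x, p, 28, k, 23), (x, p, 28, q, 20), (z, p, 28, k, 23), (z, p, 28, q, 20)}.
Keep only column(s) C, A, G, F: {(n, 6, t, 27), (n, 6, u, 35), (u, 6, t, 27), (u, 6, u, 35), (x, 15, d, 10), (x, 28, k, 23), (x, 28, q, 20), (x, 6, t, 27), (x, 6, u, 35), (z, 28, k, 23), (z, 28, q, 20)}
Selection C != x: {(n, 6, t, 27), (n, 6, u, 35), (u, 6, t, 27), (u, 6, u, 35), (z, 28, k, 23), (z, 28, q, 20)}
Keep only column(s) F, C: {(20, z), (23, z), (27, n), (27, u), (35, n), (35, u)}

{(20, z), (23, z), (27, n), (27, u), (35, n), (35, u)}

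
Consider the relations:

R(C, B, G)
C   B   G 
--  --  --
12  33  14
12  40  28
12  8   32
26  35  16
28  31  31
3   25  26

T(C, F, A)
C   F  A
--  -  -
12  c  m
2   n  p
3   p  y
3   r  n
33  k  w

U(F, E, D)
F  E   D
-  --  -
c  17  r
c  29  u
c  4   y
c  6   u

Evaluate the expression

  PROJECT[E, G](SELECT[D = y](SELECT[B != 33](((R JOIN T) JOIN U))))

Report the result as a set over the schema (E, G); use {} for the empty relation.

Natural join on C: {(12, 33, 14, c, m), (12, 40, 28, c, m), (12, 8, 32, c, m), (3, 25, 26, p, y), (3, 25, 26, r, n)}
Natural join on F: {(12, 33, 14, c, m, 17, r), (12, 33, 14, c, m, 29, u), (12, 33, 14, c, m, 4, y), (12, 33, 14, c, m, 6, u), (12, 40, 28, c, m, 17, r), (12, 40, 28, c, m, 29, u), (12, 40, 28, c, m, 4, y), (12, 40, 28, c, m, 6, u), (12, 8, 32, c, m, 17, r), (12, 8, 32, c, m, 29, u), (12, 8, 32, c, m, 4, y), (12, 8, 32, c, m, 6, u)}
σ[B != 33]: keep tuples satisfying B != 33 → {(12, 40, 28, c, m, 17, r), (12, 40, 28, c, m, 29, u), (12, 40, 28, c, m, 4, y), (12, 40, 28, c, m, 6, u), (12, 8, 32, c, m, 17, r), (12, 8, 32, c, m, 29, u), (12, 8, 32, c, m, 4, y), (12, 8, 32, c, m, 6, u)}
σ[D = y]: keep tuples satisfying D = y → {(12, 40, 28, c, m, 4, y), (12, 8, 32, c, m, 4, y)}
Keep only column(s) E, G: {(4, 28), (4, 32)}

{(4, 28), (4, 32)}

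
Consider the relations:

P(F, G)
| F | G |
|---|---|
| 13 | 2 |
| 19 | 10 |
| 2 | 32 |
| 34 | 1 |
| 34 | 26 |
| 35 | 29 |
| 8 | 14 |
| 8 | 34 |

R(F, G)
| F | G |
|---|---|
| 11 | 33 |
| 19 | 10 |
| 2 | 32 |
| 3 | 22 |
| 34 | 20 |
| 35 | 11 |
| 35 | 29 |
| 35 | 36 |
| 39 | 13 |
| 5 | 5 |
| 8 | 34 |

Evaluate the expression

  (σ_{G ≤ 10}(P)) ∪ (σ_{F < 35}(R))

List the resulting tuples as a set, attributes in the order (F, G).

{(11, 33), (13, 2), (19, 10), (2, 32), (3, 22), (34, 1), (34, 20), (5, 5), (8, 34)}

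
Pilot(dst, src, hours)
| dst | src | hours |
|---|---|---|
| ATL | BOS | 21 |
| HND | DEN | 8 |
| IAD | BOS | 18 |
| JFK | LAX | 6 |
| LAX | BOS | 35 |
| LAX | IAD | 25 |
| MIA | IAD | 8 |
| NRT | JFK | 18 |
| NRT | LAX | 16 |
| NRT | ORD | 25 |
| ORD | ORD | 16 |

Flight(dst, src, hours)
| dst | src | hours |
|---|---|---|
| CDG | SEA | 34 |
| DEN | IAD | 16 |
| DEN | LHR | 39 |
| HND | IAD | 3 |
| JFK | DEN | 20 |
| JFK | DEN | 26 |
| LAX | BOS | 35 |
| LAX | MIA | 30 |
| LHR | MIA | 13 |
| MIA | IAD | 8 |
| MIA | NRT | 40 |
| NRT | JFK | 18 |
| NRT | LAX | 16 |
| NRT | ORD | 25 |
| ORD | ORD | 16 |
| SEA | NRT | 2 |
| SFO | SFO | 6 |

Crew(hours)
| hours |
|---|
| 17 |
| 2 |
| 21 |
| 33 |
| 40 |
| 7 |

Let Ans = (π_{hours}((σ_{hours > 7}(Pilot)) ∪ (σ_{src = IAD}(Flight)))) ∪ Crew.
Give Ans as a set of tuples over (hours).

{16, 17, 18, 2, 21, 25, 3, 33, 35, 40, 7, 8}

Apply σ_{hours > 7}; surviving tuples: {(ATL, BOS, 21), (HND, DEN, 8), (IAD, BOS, 18), (LAX, BOS, 35), (LAX, IAD, 25), (MIA, IAD, 8), (NRT, JFK, 18), (NRT, LAX, 16), (NRT, ORD, 25), (ORD, ORD, 16)}
Apply σ_{src = IAD}; surviving tuples: {(DEN, IAD, 16), (HND, IAD, 3), (MIA, IAD, 8)}
Union: {(ATL, BOS, 21), (HND, DEN, 8), (IAD, BOS, 18), (LAX, BOS, 35), (LAX, IAD, 25), (MIA, IAD, 8), (NRT, JFK, 18), (NRT, LAX, 16), (NRT, ORD, 25), (ORD, ORD, 16)} with {(DEN, IAD, 16), (HND, IAD, 3), (MIA, IAD, 8)} → {(ATL, BOS, 21), (DEN, IAD, 16), (HND, DEN, 8), (HND, IAD, 3), (IAD, BOS, 18), (LAX, BOS, 35), (LAX, IAD, 25), (MIA, IAD, 8), (NRT, JFK, 18), (NRT, LAX, 16), (NRT, ORD, 25), (ORD, ORD, 16)}
π[hours]: project onto (hours) (5 duplicate(s) eliminated) → {16, 18, 21, 25, 3, 35, 8}
Union: {16, 18, 21, 25, 3, 35, 8} with {17, 2, 21, 33, 40, 7} → {16, 17, 18, 2, 21, 25, 3, 33, 35, 40, 7, 8}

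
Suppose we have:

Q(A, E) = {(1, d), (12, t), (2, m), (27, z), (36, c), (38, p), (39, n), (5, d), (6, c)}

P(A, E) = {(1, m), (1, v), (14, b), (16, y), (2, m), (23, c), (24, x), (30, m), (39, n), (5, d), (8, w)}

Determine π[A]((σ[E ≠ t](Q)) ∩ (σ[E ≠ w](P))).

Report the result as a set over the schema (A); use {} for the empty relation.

{2, 39, 5}

Apply σ_{E ≠ t}; surviving tuples: {(1, d), (2, m), (27, z), (36, c), (38, p), (39, n), (5, d), (6, c)}
Apply σ_{E ≠ w}; surviving tuples: {(1, m), (1, v), (14, b), (16, y), (2, m), (23, c), (24, x), (30, m), (39, n), (5, d)}
Intersection: {(1, d), (2, m), (27, z), (36, c), (38, p), (39, n), (5, d), (6, c)} with {(1, m), (1, v), (14, b), (16, y), (2, m), (23, c), (24, x), (30, m), (39, n), (5, d)} → {(2, m), (39, n), (5, d)}
Projecting to A: {2, 39, 5}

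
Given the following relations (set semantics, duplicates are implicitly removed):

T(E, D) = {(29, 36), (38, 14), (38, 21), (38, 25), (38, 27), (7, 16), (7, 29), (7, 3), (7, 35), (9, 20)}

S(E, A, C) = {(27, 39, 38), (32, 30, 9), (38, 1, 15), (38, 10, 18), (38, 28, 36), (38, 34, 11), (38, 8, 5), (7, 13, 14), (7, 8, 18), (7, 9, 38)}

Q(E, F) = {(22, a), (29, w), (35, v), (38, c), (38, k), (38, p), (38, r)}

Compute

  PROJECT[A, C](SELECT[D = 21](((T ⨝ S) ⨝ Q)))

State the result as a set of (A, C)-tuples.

{(1, 15), (10, 18), (28, 36), (34, 11), (8, 5)}

Natural join on E: {(38, 14, 1, 15), (38, 14, 10, 18), (38, 14, 28, 36), (38, 14, 34, 11), (38, 14, 8, 5), (38, 21, 1, 15), (38, 21, 10, 18), (38, 21, 28, 36), (38, 21, 34, 11), (38, 21, 8, 5), (38, 25, 1, 15), (38, 25, 10, 18), (38, 25, 28, 36), (38, 25, 34, 11), (38, 25, 8, 5), (38, 27, 1, 15), (38, 27, 10, 18), (38, 27, 28, 36), (38, 27, 34, 11), (38, 27, 8, 5), (7, 16, 13, 14), (7, 16, 8, 18), (7, 16, 9, 38), (7, 29, 13, 14), (7, 29, 8, 18), (7, 29, 9, 38), (7, 3, 13, 14), (7, 3, 8, 18), (7, 3, 9, 38), (7, 35, 13, 14), (7, 35, 8, 18), (7, 35, 9, 38)}
Natural join on E: {(38, 14, 1, 15, c), (38, 14, 1, 15, k), (38, 14, 1, 15, p), (38, 14, 1, 15, r), (38, 14, 10, 18, c), (38, 14, 10, 18, k), (38, 14, 10, 18, p), (38, 14, 10, 18, r), (38, 14, 28, 36, c), (38, 14, 28, 36, k), (38, 14, 28, 36, p), (38, 14, 28, 36, r), (38, 14, 34, 11, c), (38, 14, 34, 11, k), (38, 14, 34, 11, p), (38, 14, 34, 11, r), (38, 14, 8, 5, c), (38, 14, 8, 5, k), (38, 14, 8, 5, p), (38, 14, 8, 5, r), (38, 21, 1, 15, c), (38, 21, 1, 15, k), (38, 21, 1, 15, p), (38, 21, 1, 15, r), (38, 21, 10, 18, c), (38, 21, 10, 18, k), (38, 21, 10, 18, p), (38, 21, 10, 18, r), (38, 21, 28, 36, c), (38, 21, 28, 36, k), (38, 21, 28, 36, p), (38, 21, 28, 36, r), (38, 21, 34, 11, c), (38, 21, 34, 11, k), (38, 21, 34, 11, p), (38, 21, 34, 11, r), (38, 21, 8, 5, c), (38, 21, 8, 5, k), (38, 21, 8, 5, p), (38, 21, 8, 5, r), (38, 25, 1, 15, c), (38, 25, 1, 15, k), (38, 25, 1, 15, p), (38, 25, 1, 15, r), (38, 25, 10, 18, c), (38, 25, 10, 18, k), (38, 25, 10, 18, p), (38, 25, 10, 18, r), (38, 25, 28, 36, c), (38, 25, 28, 36, k), (38, 25, 28, 36, p), (38, 25, 28, 36, r), (38, 25, 34, 11, c), (38, 25, 34, 11, k), (38, 25, 34, 11, p), (38, 25, 34, 11, r), (38, 25, 8, 5, c), (38, 25, 8, 5, k), (38, 25, 8, 5, p), (38, 25, 8, 5, r), (38, 27, 1, 15, c), (38, 27, 1, 15, k), (38, 27, 1, 15, p), (38, 27, 1, 15, r), (38, 27, 10, 18, c), (38, 27, 10, 18, k), (38, 27, 10, 18, p), (38, 27, 10, 18, r), (38, 27, 28, 36, c), (38, 27, 28, 36, k), (38, 27, 28, 36, p), (38, 27, 28, 36, r), (38, 27, 34, 11, c), (38, 27, 34, 11, k), (38, 27, 34, 11, p), (38, 27, 34, 11, r), (38, 27, 8, 5, c), (38, 27, 8, 5, k), (38, 27, 8, 5, p), (38, 27, 8, 5, r)}
Filtering on D = 21 leaves {(38, 21, 1, 15, c), (38, 21, 1, 15, k), (38, 21, 1, 15, p), (38, 21, 1, 15, r), (38, 21, 10, 18, c), (38, 21, 10, 18, k), (38, 21, 10, 18, p), (38, 21, 10, 18, r), (38, 21, 28, 36, c), (38, 21, 28, 36, k), (38, 21, 28, 36, p), (38, 21, 28, 36, r), (38, 21, 34, 11, c), (38, 21, 34, 11, k), (38, 21, 34, 11, p), (38, 21, 34, 11, r), (38, 21, 8, 5, c), (38, 21, 8, 5, k), (38, 21, 8, 5, p), (38, 21, 8, 5, r)}.
π_{A, C} gives {(1, 15), (10, 18), (28, 36), (34, 11), (8, 5)} (15 duplicate(s) eliminated).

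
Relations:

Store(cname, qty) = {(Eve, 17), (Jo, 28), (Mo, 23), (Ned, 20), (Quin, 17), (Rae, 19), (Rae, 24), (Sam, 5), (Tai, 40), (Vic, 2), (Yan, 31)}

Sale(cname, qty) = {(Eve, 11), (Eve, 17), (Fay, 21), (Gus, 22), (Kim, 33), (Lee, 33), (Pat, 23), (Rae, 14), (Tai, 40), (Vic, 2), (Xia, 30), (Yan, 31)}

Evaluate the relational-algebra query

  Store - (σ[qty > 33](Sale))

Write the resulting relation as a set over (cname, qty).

{(Eve, 17), (Jo, 28), (Mo, 23), (Ned, 20), (Quin, 17), (Rae, 19), (Rae, 24), (Sam, 5), (Vic, 2), (Yan, 31)}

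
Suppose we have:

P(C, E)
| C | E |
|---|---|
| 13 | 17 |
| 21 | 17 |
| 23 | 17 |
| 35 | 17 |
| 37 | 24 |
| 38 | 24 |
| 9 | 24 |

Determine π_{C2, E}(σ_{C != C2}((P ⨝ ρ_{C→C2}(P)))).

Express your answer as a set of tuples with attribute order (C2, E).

ρ[C→C2]: schema becomes (C2, E); tuples unchanged.
P ⋈ ρ_{C→C2}(P) (natural join on E): {(13, 17, 13), (13, 17, 21), (13, 17, 23), (13, 17, 35), (21, 17, 13), (21, 17, 21), (21, 17, 23), (21, 17, 35), (23, 17, 13), (23, 17, 21), (23, 17, 23), (23, 17, 35), (35, 17, 13), (35, 17, 21), (35, 17, 23), (35, 17, 35), (37, 24, 37), (37, 24, 38), (37, 24, 9), (38, 24, 37), (38, 24, 38), (38, 24, 9), (9, 24, 37), (9, 24, 38), (9, 24, 9)}
σ[C != C2]: keep tuples satisfying C != C2 → {(13, 17, 21), (13, 17, 23), (13, 17, 35), (21, 17, 13), (21, 17, 23), (21, 17, 35), (23, 17, 13), (23, 17, 21), (23, 17, 35), (35, 17, 13), (35, 17, 21), (35, 17, 23), (37, 24, 38), (37, 24, 9), (38, 24, 37), (38, 24, 9), (9, 24, 37), (9, 24, 38)}
Projecting to C2, E (11 duplicate(s) eliminated): {(13, 17), (21, 17), (23, 17), (35, 17), (37, 24), (38, 24), (9, 24)}

{(13, 17), (21, 17), (23, 17), (35, 17), (37, 24), (38, 24), (9, 24)}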